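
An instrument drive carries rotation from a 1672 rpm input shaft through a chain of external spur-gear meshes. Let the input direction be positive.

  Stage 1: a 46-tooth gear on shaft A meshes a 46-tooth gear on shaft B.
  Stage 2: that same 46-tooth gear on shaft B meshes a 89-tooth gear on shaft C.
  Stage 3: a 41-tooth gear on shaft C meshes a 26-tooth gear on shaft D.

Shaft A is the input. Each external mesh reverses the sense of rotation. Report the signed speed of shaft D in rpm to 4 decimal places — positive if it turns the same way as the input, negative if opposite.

-1362.7450 rpm (opposite to input, |ω| = 1362.7450 rpm)

Stage 1 [46T→46T]: ω = 1672.0000×46/46 = 1672.0000 rpm, dir flips to −; running = −1672.0000
Stage 2 [46T→89T]: ω = 1672.0000×46/89 = 864.1798 rpm, dir flips to +; running = +864.1798
Stage 3 [41T→26T]: ω = 864.1798×41/26 = 1362.7450 rpm, dir flips to −; running = −1362.7450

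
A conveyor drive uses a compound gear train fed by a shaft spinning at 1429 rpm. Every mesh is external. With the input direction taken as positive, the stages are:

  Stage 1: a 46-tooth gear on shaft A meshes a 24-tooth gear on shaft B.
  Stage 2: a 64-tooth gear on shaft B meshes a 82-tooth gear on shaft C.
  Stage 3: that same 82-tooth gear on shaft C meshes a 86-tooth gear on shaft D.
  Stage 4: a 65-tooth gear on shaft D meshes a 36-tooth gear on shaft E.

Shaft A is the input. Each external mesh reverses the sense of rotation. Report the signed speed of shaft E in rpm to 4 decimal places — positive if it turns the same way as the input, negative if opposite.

Stage 1 [46T→24T]: ω = 1429.0000×46/24 = 2738.9167 rpm, dir flips to −; running = −2738.9167
Stage 2 [64T→82T]: ω = 2738.9167×64/82 = 2137.6911 rpm, dir flips to +; running = +2137.6911
Stage 3 [82T→86T]: ω = 2137.6911×82/86 = 2038.2636 rpm, dir flips to −; running = −2038.2636
Stage 4 [65T→36T]: ω = 2038.2636×65/36 = 3680.1981 rpm, dir flips to +; running = +3680.1981

+3680.1981 rpm (same as input, |ω| = 3680.1981 rpm)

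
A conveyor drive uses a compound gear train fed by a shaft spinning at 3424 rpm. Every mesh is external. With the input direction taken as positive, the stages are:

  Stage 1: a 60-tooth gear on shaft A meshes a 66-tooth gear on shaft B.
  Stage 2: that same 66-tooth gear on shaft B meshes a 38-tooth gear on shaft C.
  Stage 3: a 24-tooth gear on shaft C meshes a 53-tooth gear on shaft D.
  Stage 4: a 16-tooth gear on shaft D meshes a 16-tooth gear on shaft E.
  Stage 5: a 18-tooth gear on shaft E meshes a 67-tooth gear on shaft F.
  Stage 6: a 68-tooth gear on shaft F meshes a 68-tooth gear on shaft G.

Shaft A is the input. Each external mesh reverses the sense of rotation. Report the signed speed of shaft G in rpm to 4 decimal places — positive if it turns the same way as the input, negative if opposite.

+657.7101 rpm (same as input, |ω| = 657.7101 rpm)

Stage 1 [60T→66T]: ω = 3424.0000×60/66 = 3112.7273 rpm, dir flips to −; running = −3112.7273
Stage 2 [66T→38T]: ω = 3112.7273×66/38 = 5406.3158 rpm, dir flips to +; running = +5406.3158
Stage 3 [24T→53T]: ω = 5406.3158×24/53 = 2448.1430 rpm, dir flips to −; running = −2448.1430
Stage 4 [16T→16T]: ω = 2448.1430×16/16 = 2448.1430 rpm, dir flips to +; running = +2448.1430
Stage 5 [18T→67T]: ω = 2448.1430×18/67 = 657.7101 rpm, dir flips to −; running = −657.7101
Stage 6 [68T→68T]: ω = 657.7101×68/68 = 657.7101 rpm, dir flips to +; running = +657.7101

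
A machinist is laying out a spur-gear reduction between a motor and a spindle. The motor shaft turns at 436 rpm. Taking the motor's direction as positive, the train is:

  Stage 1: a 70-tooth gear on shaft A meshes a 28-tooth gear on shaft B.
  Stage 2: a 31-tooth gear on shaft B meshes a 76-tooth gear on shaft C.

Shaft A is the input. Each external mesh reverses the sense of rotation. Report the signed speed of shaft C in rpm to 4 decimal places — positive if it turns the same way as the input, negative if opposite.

Stage 1 [70T→28T]: ω = 436.0000×70/28 = 1090.0000 rpm, dir flips to −; running = −1090.0000
Stage 2 [31T→76T]: ω = 1090.0000×31/76 = 444.6053 rpm, dir flips to +; running = +444.6053

+444.6053 rpm (same as input, |ω| = 444.6053 rpm)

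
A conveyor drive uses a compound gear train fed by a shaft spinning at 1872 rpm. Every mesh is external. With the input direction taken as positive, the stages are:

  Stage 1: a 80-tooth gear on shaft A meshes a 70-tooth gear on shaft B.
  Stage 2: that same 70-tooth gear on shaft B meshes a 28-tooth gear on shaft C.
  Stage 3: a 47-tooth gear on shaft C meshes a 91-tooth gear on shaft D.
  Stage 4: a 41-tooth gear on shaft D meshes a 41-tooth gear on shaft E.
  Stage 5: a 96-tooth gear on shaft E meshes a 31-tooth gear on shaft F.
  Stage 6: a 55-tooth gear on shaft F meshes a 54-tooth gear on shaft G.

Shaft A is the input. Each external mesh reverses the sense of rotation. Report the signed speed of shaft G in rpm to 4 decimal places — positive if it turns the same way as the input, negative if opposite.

+8713.1007 rpm (same as input, |ω| = 8713.1007 rpm)

Stage 1 [80T→70T]: ω = 1872.0000×80/70 = 2139.4286 rpm, dir flips to −; running = −2139.4286
Stage 2 [70T→28T]: ω = 2139.4286×70/28 = 5348.5714 rpm, dir flips to +; running = +5348.5714
Stage 3 [47T→91T]: ω = 5348.5714×47/91 = 2762.4490 rpm, dir flips to −; running = −2762.4490
Stage 4 [41T→41T]: ω = 2762.4490×41/41 = 2762.4490 rpm, dir flips to +; running = +2762.4490
Stage 5 [96T→31T]: ω = 2762.4490×96/31 = 8554.6807 rpm, dir flips to −; running = −8554.6807
Stage 6 [55T→54T]: ω = 8554.6807×55/54 = 8713.1007 rpm, dir flips to +; running = +8713.1007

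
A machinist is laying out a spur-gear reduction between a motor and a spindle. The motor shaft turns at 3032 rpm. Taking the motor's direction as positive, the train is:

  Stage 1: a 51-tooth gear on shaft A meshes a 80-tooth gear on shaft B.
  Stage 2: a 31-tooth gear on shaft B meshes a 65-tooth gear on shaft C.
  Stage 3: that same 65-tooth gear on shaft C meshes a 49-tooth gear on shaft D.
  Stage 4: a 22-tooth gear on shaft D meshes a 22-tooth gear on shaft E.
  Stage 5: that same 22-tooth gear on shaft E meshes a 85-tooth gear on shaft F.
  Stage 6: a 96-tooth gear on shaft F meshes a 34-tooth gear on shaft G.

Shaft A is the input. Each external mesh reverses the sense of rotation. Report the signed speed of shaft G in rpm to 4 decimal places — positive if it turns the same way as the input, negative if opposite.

+893.6574 rpm (same as input, |ω| = 893.6574 rpm)

Stage 1 [51T→80T]: ω = 3032.0000×51/80 = 1932.9000 rpm, dir flips to −; running = −1932.9000
Stage 2 [31T→65T]: ω = 1932.9000×31/65 = 921.8446 rpm, dir flips to +; running = +921.8446
Stage 3 [65T→49T]: ω = 921.8446×65/49 = 1222.8551 rpm, dir flips to −; running = −1222.8551
Stage 4 [22T→22T]: ω = 1222.8551×22/22 = 1222.8551 rpm, dir flips to +; running = +1222.8551
Stage 5 [22T→85T]: ω = 1222.8551×22/85 = 316.5037 rpm, dir flips to −; running = −316.5037
Stage 6 [96T→34T]: ω = 316.5037×96/34 = 893.6574 rpm, dir flips to +; running = +893.6574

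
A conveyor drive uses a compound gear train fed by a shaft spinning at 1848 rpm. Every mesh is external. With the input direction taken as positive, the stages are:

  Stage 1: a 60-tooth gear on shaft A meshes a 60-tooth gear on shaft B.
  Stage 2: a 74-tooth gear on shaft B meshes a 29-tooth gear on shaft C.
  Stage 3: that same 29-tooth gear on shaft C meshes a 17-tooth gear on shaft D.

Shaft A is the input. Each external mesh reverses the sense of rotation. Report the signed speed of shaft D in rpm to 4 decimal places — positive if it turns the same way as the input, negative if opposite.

-8044.2353 rpm (opposite to input, |ω| = 8044.2353 rpm)

Stage 1 [60T→60T]: ω = 1848.0000×60/60 = 1848.0000 rpm, dir flips to −; running = −1848.0000
Stage 2 [74T→29T]: ω = 1848.0000×74/29 = 4715.5862 rpm, dir flips to +; running = +4715.5862
Stage 3 [29T→17T]: ω = 4715.5862×29/17 = 8044.2353 rpm, dir flips to −; running = −8044.2353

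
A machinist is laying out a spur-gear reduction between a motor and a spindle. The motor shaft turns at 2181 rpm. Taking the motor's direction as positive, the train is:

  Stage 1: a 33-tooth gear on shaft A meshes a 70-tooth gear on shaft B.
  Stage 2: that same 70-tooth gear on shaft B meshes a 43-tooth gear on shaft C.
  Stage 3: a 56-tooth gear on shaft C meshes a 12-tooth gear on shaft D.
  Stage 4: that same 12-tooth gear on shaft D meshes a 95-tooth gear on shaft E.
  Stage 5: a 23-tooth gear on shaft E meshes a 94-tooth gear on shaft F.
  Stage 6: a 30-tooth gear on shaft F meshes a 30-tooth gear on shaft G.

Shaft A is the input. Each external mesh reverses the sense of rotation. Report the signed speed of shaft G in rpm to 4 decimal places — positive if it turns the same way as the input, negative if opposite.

Stage 1 [33T→70T]: ω = 2181.0000×33/70 = 1028.1857 rpm, dir flips to −; running = −1028.1857
Stage 2 [70T→43T]: ω = 1028.1857×70/43 = 1673.7907 rpm, dir flips to +; running = +1673.7907
Stage 3 [56T→12T]: ω = 1673.7907×56/12 = 7811.0233 rpm, dir flips to −; running = −7811.0233
Stage 4 [12T→95T]: ω = 7811.0233×12/95 = 986.6556 rpm, dir flips to +; running = +986.6556
Stage 5 [23T→94T]: ω = 986.6556×23/94 = 241.4157 rpm, dir flips to −; running = −241.4157
Stage 6 [30T→30T]: ω = 241.4157×30/30 = 241.4157 rpm, dir flips to +; running = +241.4157

+241.4157 rpm (same as input, |ω| = 241.4157 rpm)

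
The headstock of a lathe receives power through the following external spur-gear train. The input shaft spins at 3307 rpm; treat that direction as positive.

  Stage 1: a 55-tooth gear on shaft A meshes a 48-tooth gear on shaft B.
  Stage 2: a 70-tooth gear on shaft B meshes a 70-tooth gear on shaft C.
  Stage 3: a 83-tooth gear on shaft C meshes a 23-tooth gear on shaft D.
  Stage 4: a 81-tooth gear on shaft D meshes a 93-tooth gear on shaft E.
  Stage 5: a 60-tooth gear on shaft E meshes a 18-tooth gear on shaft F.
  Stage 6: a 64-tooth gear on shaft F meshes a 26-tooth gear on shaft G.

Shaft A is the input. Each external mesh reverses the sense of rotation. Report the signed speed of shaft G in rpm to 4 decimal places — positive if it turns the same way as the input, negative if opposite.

Stage 1 [55T→48T]: ω = 3307.0000×55/48 = 3789.2708 rpm, dir flips to −; running = −3789.2708
Stage 2 [70T→70T]: ω = 3789.2708×70/70 = 3789.2708 rpm, dir flips to +; running = +3789.2708
Stage 3 [83T→23T]: ω = 3789.2708×83/23 = 13674.3252 rpm, dir flips to −; running = −13674.3252
Stage 4 [81T→93T]: ω = 13674.3252×81/93 = 11909.8961 rpm, dir flips to +; running = +11909.8961
Stage 5 [60T→18T]: ω = 11909.8961×60/18 = 39699.6538 rpm, dir flips to −; running = −39699.6538
Stage 6 [64T→26T]: ω = 39699.6538×64/26 = 97722.2246 rpm, dir flips to +; running = +97722.2246

+97722.2246 rpm (same as input, |ω| = 97722.2246 rpm)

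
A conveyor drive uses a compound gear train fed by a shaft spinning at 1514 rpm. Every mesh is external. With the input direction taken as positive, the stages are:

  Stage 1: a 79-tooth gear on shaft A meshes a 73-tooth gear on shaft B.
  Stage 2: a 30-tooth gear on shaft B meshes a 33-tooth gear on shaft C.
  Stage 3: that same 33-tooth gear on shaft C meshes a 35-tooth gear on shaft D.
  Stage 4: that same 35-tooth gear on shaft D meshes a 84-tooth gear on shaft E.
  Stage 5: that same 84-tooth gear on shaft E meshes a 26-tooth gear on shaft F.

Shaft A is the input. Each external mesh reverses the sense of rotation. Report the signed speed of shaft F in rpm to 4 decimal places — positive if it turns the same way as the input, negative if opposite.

-1890.5058 rpm (opposite to input, |ω| = 1890.5058 rpm)

Stage 1 [79T→73T]: ω = 1514.0000×79/73 = 1638.4384 rpm, dir flips to −; running = −1638.4384
Stage 2 [30T→33T]: ω = 1638.4384×30/33 = 1489.4894 rpm, dir flips to +; running = +1489.4894
Stage 3 [33T→35T]: ω = 1489.4894×33/35 = 1404.3757 rpm, dir flips to −; running = −1404.3757
Stage 4 [35T→84T]: ω = 1404.3757×35/84 = 585.1566 rpm, dir flips to +; running = +585.1566
Stage 5 [84T→26T]: ω = 585.1566×84/26 = 1890.5058 rpm, dir flips to −; running = −1890.5058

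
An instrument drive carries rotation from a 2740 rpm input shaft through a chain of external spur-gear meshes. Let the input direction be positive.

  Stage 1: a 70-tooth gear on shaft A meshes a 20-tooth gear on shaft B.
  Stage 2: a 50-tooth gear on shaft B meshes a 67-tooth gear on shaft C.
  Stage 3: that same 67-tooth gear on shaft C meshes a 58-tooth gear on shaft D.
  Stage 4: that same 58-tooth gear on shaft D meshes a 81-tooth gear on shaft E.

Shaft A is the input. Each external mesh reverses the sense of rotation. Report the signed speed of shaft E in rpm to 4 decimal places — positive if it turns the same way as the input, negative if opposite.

+5919.7531 rpm (same as input, |ω| = 5919.7531 rpm)

Stage 1 [70T→20T]: ω = 2740.0000×70/20 = 9590.0000 rpm, dir flips to −; running = −9590.0000
Stage 2 [50T→67T]: ω = 9590.0000×50/67 = 7156.7164 rpm, dir flips to +; running = +7156.7164
Stage 3 [67T→58T]: ω = 7156.7164×67/58 = 8267.2414 rpm, dir flips to −; running = −8267.2414
Stage 4 [58T→81T]: ω = 8267.2414×58/81 = 5919.7531 rpm, dir flips to +; running = +5919.7531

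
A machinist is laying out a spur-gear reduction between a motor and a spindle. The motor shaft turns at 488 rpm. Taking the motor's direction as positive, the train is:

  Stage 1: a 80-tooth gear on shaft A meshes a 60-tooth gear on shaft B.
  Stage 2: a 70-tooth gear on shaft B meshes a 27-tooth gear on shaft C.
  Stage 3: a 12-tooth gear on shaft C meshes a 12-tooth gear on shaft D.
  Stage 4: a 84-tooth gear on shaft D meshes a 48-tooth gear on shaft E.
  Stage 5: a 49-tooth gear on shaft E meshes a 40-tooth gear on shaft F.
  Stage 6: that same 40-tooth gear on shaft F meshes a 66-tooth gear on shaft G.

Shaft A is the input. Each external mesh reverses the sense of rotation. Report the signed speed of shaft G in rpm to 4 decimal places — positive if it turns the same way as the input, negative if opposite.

+2191.7097 rpm (same as input, |ω| = 2191.7097 rpm)

Stage 1 [80T→60T]: ω = 488.0000×80/60 = 650.6667 rpm, dir flips to −; running = −650.6667
Stage 2 [70T→27T]: ω = 650.6667×70/27 = 1686.9136 rpm, dir flips to +; running = +1686.9136
Stage 3 [12T→12T]: ω = 1686.9136×12/12 = 1686.9136 rpm, dir flips to −; running = −1686.9136
Stage 4 [84T→48T]: ω = 1686.9136×84/48 = 2952.0988 rpm, dir flips to +; running = +2952.0988
Stage 5 [49T→40T]: ω = 2952.0988×49/40 = 3616.3210 rpm, dir flips to −; running = −3616.3210
Stage 6 [40T→66T]: ω = 3616.3210×40/66 = 2191.7097 rpm, dir flips to +; running = +2191.7097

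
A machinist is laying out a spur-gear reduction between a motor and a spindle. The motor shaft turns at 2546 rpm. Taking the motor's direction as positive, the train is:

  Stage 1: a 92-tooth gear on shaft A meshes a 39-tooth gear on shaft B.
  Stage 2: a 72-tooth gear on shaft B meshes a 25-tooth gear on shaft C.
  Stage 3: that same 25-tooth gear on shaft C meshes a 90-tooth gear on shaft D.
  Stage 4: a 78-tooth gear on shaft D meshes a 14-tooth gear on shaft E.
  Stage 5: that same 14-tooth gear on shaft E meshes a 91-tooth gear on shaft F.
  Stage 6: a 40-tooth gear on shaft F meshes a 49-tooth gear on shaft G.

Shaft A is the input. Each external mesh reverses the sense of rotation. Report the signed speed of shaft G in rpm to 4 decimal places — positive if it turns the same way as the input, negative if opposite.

Stage 1 [92T→39T]: ω = 2546.0000×92/39 = 6005.9487 rpm, dir flips to −; running = −6005.9487
Stage 2 [72T→25T]: ω = 6005.9487×72/25 = 17297.1323 rpm, dir flips to +; running = +17297.1323
Stage 3 [25T→90T]: ω = 17297.1323×25/90 = 4804.7590 rpm, dir flips to −; running = −4804.7590
Stage 4 [78T→14T]: ω = 4804.7590×78/14 = 26769.3714 rpm, dir flips to +; running = +26769.3714
Stage 5 [14T→91T]: ω = 26769.3714×14/91 = 4118.3648 rpm, dir flips to −; running = −4118.3648
Stage 6 [40T→49T]: ω = 4118.3648×40/49 = 3361.9305 rpm, dir flips to +; running = +3361.9305

+3361.9305 rpm (same as input, |ω| = 3361.9305 rpm)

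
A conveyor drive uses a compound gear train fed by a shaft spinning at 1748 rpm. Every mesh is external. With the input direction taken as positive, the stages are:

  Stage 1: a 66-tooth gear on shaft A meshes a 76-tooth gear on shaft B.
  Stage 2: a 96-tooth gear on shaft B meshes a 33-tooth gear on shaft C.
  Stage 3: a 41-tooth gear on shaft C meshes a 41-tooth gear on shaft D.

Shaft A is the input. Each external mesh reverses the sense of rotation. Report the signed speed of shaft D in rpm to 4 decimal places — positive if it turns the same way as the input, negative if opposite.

-4416.0000 rpm (opposite to input, |ω| = 4416.0000 rpm)

Stage 1 [66T→76T]: ω = 1748.0000×66/76 = 1518.0000 rpm, dir flips to −; running = −1518.0000
Stage 2 [96T→33T]: ω = 1518.0000×96/33 = 4416.0000 rpm, dir flips to +; running = +4416.0000
Stage 3 [41T→41T]: ω = 4416.0000×41/41 = 4416.0000 rpm, dir flips to −; running = −4416.0000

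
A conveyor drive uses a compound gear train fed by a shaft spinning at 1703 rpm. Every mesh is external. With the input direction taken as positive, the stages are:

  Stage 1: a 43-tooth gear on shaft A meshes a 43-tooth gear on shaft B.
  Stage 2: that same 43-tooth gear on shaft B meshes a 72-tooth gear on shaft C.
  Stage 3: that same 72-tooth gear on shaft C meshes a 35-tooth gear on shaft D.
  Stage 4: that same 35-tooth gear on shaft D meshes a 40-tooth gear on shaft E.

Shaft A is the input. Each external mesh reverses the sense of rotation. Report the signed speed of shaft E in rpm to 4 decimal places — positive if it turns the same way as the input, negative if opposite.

+1830.7250 rpm (same as input, |ω| = 1830.7250 rpm)

Stage 1 [43T→43T]: ω = 1703.0000×43/43 = 1703.0000 rpm, dir flips to −; running = −1703.0000
Stage 2 [43T→72T]: ω = 1703.0000×43/72 = 1017.0694 rpm, dir flips to +; running = +1017.0694
Stage 3 [72T→35T]: ω = 1017.0694×72/35 = 2092.2571 rpm, dir flips to −; running = −2092.2571
Stage 4 [35T→40T]: ω = 2092.2571×35/40 = 1830.7250 rpm, dir flips to +; running = +1830.7250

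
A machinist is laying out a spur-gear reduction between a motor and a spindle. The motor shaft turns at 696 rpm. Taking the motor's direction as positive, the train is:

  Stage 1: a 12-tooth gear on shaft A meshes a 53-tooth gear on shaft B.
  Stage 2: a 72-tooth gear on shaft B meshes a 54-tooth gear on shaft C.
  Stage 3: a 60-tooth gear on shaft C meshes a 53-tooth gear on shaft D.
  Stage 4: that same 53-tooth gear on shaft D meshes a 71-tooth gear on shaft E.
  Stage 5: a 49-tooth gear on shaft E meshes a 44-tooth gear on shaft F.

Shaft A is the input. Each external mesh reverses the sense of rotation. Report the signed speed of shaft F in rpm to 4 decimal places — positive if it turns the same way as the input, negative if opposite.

-197.7378 rpm (opposite to input, |ω| = 197.7378 rpm)

Stage 1 [12T→53T]: ω = 696.0000×12/53 = 157.5849 rpm, dir flips to −; running = −157.5849
Stage 2 [72T→54T]: ω = 157.5849×72/54 = 210.1132 rpm, dir flips to +; running = +210.1132
Stage 3 [60T→53T]: ω = 210.1132×60/53 = 237.8640 rpm, dir flips to −; running = −237.8640
Stage 4 [53T→71T]: ω = 237.8640×53/71 = 177.5605 rpm, dir flips to +; running = +177.5605
Stage 5 [49T→44T]: ω = 177.5605×49/44 = 197.7378 rpm, dir flips to −; running = −197.7378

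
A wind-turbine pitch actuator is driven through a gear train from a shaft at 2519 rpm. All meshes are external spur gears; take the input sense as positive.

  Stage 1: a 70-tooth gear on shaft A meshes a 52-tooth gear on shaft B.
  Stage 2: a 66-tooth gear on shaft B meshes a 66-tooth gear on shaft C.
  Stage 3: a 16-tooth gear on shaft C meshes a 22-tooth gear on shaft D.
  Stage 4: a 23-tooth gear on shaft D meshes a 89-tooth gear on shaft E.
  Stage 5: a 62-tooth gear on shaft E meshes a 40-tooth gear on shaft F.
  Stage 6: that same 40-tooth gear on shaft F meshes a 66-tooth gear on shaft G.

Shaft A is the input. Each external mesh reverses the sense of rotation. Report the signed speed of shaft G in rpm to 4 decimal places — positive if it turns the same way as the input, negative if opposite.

+598.6952 rpm (same as input, |ω| = 598.6952 rpm)

Stage 1 [70T→52T]: ω = 2519.0000×70/52 = 3390.9615 rpm, dir flips to −; running = −3390.9615
Stage 2 [66T→66T]: ω = 3390.9615×66/66 = 3390.9615 rpm, dir flips to +; running = +3390.9615
Stage 3 [16T→22T]: ω = 3390.9615×16/22 = 2466.1538 rpm, dir flips to −; running = −2466.1538
Stage 4 [23T→89T]: ω = 2466.1538×23/89 = 637.3207 rpm, dir flips to +; running = +637.3207
Stage 5 [62T→40T]: ω = 637.3207×62/40 = 987.8470 rpm, dir flips to −; running = −987.8470
Stage 6 [40T→66T]: ω = 987.8470×40/66 = 598.6952 rpm, dir flips to +; running = +598.6952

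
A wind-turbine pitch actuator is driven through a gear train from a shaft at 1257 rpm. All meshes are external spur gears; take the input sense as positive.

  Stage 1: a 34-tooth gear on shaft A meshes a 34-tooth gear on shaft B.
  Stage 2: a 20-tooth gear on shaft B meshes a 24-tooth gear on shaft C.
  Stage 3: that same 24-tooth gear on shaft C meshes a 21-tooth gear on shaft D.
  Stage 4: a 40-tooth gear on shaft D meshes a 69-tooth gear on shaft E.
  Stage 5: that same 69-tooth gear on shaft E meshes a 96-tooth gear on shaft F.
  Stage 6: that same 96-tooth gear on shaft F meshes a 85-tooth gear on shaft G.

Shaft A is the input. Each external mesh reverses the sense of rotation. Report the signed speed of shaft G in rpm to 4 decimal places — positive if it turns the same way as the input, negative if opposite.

+563.3613 rpm (same as input, |ω| = 563.3613 rpm)

Stage 1 [34T→34T]: ω = 1257.0000×34/34 = 1257.0000 rpm, dir flips to −; running = −1257.0000
Stage 2 [20T→24T]: ω = 1257.0000×20/24 = 1047.5000 rpm, dir flips to +; running = +1047.5000
Stage 3 [24T→21T]: ω = 1047.5000×24/21 = 1197.1429 rpm, dir flips to −; running = −1197.1429
Stage 4 [40T→69T]: ω = 1197.1429×40/69 = 693.9959 rpm, dir flips to +; running = +693.9959
Stage 5 [69T→96T]: ω = 693.9959×69/96 = 498.8095 rpm, dir flips to −; running = −498.8095
Stage 6 [96T→85T]: ω = 498.8095×96/85 = 563.3613 rpm, dir flips to +; running = +563.3613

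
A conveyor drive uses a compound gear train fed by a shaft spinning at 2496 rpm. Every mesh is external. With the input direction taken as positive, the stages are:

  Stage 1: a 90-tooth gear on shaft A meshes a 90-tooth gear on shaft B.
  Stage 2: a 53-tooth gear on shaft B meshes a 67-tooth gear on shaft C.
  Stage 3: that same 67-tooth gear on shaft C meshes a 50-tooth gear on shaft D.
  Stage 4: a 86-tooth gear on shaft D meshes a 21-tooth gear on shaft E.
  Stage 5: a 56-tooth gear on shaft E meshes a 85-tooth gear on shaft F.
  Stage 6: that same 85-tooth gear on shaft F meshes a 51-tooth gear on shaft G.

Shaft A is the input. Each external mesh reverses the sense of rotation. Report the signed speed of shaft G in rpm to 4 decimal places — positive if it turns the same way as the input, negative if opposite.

+11897.2737 rpm (same as input, |ω| = 11897.2737 rpm)

Stage 1 [90T→90T]: ω = 2496.0000×90/90 = 2496.0000 rpm, dir flips to −; running = −2496.0000
Stage 2 [53T→67T]: ω = 2496.0000×53/67 = 1974.4478 rpm, dir flips to +; running = +1974.4478
Stage 3 [67T→50T]: ω = 1974.4478×67/50 = 2645.7600 rpm, dir flips to −; running = −2645.7600
Stage 4 [86T→21T]: ω = 2645.7600×86/21 = 10835.0171 rpm, dir flips to +; running = +10835.0171
Stage 5 [56T→85T]: ω = 10835.0171×56/85 = 7138.3642 rpm, dir flips to −; running = −7138.3642
Stage 6 [85T→51T]: ω = 7138.3642×85/51 = 11897.2737 rpm, dir flips to +; running = +11897.2737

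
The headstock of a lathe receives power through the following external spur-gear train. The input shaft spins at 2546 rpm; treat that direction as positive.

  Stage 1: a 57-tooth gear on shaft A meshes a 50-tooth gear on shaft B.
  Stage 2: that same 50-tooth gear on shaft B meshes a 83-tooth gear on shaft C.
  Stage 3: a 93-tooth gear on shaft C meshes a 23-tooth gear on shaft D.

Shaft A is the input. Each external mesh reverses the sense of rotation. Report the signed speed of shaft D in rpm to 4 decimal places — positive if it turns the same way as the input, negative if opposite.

Stage 1 [57T→50T]: ω = 2546.0000×57/50 = 2902.4400 rpm, dir flips to −; running = −2902.4400
Stage 2 [50T→83T]: ω = 2902.4400×50/83 = 1748.4578 rpm, dir flips to +; running = +1748.4578
Stage 3 [93T→23T]: ω = 1748.4578×93/23 = 7069.8512 rpm, dir flips to −; running = −7069.8512

-7069.8512 rpm (opposite to input, |ω| = 7069.8512 rpm)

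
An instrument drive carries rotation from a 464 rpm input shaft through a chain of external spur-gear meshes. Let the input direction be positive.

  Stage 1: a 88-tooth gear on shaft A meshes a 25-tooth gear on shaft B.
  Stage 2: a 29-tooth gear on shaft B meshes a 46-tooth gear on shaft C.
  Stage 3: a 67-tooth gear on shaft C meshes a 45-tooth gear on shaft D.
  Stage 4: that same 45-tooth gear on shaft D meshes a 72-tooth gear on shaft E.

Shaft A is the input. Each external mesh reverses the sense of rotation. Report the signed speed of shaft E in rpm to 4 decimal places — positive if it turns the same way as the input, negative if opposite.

Stage 1 [88T→25T]: ω = 464.0000×88/25 = 1633.2800 rpm, dir flips to −; running = −1633.2800
Stage 2 [29T→46T]: ω = 1633.2800×29/46 = 1029.6765 rpm, dir flips to +; running = +1029.6765
Stage 3 [67T→45T]: ω = 1029.6765×67/45 = 1533.0739 rpm, dir flips to −; running = −1533.0739
Stage 4 [45T→72T]: ω = 1533.0739×45/72 = 958.1712 rpm, dir flips to +; running = +958.1712

+958.1712 rpm (same as input, |ω| = 958.1712 rpm)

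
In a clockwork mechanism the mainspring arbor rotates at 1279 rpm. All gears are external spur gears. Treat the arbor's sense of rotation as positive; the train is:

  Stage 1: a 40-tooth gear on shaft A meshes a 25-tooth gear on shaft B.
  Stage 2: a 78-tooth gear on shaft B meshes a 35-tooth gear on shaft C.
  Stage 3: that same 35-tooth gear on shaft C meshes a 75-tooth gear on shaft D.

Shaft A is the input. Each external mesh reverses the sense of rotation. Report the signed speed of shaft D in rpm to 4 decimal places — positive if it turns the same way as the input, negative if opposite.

-2128.2560 rpm (opposite to input, |ω| = 2128.2560 rpm)

Stage 1 [40T→25T]: ω = 1279.0000×40/25 = 2046.4000 rpm, dir flips to −; running = −2046.4000
Stage 2 [78T→35T]: ω = 2046.4000×78/35 = 4560.5486 rpm, dir flips to +; running = +4560.5486
Stage 3 [35T→75T]: ω = 4560.5486×35/75 = 2128.2560 rpm, dir flips to −; running = −2128.2560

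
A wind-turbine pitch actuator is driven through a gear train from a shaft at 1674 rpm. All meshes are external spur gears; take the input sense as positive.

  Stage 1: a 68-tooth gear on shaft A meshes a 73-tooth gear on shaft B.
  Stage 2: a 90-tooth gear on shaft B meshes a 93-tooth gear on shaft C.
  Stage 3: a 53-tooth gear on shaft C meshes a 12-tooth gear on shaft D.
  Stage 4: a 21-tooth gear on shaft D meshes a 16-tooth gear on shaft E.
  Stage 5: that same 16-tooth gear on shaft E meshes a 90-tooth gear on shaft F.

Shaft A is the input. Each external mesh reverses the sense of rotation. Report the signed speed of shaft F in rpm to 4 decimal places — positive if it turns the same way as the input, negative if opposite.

Stage 1 [68T→73T]: ω = 1674.0000×68/73 = 1559.3425 rpm, dir flips to −; running = −1559.3425
Stage 2 [90T→93T]: ω = 1559.3425×90/93 = 1509.0411 rpm, dir flips to +; running = +1509.0411
Stage 3 [53T→12T]: ω = 1509.0411×53/12 = 6664.9315 rpm, dir flips to −; running = −6664.9315
Stage 4 [21T→16T]: ω = 6664.9315×21/16 = 8747.7226 rpm, dir flips to +; running = +8747.7226
Stage 5 [16T→90T]: ω = 8747.7226×16/90 = 1555.1507 rpm, dir flips to −; running = −1555.1507

-1555.1507 rpm (opposite to input, |ω| = 1555.1507 rpm)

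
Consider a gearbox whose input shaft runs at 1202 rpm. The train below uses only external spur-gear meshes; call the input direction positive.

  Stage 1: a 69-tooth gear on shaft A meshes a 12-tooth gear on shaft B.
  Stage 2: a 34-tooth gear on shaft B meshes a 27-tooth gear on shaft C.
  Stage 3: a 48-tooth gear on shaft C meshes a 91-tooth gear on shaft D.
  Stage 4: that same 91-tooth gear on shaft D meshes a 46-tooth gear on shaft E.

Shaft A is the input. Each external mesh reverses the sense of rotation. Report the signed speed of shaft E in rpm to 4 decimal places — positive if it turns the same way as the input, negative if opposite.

+9081.7778 rpm (same as input, |ω| = 9081.7778 rpm)

Stage 1 [69T→12T]: ω = 1202.0000×69/12 = 6911.5000 rpm, dir flips to −; running = −6911.5000
Stage 2 [34T→27T]: ω = 6911.5000×34/27 = 8703.3704 rpm, dir flips to +; running = +8703.3704
Stage 3 [48T→91T]: ω = 8703.3704×48/91 = 4590.7888 rpm, dir flips to −; running = −4590.7888
Stage 4 [91T→46T]: ω = 4590.7888×91/46 = 9081.7778 rpm, dir flips to +; running = +9081.7778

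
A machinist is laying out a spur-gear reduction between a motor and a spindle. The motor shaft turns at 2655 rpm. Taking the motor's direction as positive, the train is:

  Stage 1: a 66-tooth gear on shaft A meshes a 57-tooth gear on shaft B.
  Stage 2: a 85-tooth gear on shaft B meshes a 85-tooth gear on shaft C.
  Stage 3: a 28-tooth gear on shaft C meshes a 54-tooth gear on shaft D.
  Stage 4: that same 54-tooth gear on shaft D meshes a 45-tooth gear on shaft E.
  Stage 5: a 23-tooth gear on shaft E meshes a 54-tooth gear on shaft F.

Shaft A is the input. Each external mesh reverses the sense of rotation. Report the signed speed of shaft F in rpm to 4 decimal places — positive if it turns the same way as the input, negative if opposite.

-814.7290 rpm (opposite to input, |ω| = 814.7290 rpm)

Stage 1 [66T→57T]: ω = 2655.0000×66/57 = 3074.2105 rpm, dir flips to −; running = −3074.2105
Stage 2 [85T→85T]: ω = 3074.2105×85/85 = 3074.2105 rpm, dir flips to +; running = +3074.2105
Stage 3 [28T→54T]: ω = 3074.2105×28/54 = 1594.0351 rpm, dir flips to −; running = −1594.0351
Stage 4 [54T→45T]: ω = 1594.0351×54/45 = 1912.8421 rpm, dir flips to +; running = +1912.8421
Stage 5 [23T→54T]: ω = 1912.8421×23/54 = 814.7290 rpm, dir flips to −; running = −814.7290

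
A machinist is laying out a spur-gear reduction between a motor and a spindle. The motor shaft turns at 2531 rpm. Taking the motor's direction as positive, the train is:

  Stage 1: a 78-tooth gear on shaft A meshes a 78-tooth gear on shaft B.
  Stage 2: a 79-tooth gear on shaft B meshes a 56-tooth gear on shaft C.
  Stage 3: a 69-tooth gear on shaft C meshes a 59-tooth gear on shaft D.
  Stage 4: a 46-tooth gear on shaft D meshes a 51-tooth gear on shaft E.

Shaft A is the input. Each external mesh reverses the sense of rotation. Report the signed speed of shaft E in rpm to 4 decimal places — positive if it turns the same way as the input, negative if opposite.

+3766.3090 rpm (same as input, |ω| = 3766.3090 rpm)

Stage 1 [78T→78T]: ω = 2531.0000×78/78 = 2531.0000 rpm, dir flips to −; running = −2531.0000
Stage 2 [79T→56T]: ω = 2531.0000×79/56 = 3570.5179 rpm, dir flips to +; running = +3570.5179
Stage 3 [69T→59T]: ω = 3570.5179×69/59 = 4175.6904 rpm, dir flips to −; running = −4175.6904
Stage 4 [46T→51T]: ω = 4175.6904×46/51 = 3766.3090 rpm, dir flips to +; running = +3766.3090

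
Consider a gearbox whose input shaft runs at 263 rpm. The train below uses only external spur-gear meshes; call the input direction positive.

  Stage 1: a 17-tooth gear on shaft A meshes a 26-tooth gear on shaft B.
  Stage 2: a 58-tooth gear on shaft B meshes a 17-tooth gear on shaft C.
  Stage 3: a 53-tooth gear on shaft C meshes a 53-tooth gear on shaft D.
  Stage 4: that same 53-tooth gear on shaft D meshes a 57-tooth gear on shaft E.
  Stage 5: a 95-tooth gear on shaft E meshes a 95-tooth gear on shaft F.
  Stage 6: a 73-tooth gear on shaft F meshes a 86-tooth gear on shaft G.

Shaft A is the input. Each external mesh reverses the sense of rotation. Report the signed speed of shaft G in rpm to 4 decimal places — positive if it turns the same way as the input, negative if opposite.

+463.0585 rpm (same as input, |ω| = 463.0585 rpm)

Stage 1 [17T→26T]: ω = 263.0000×17/26 = 171.9615 rpm, dir flips to −; running = −171.9615
Stage 2 [58T→17T]: ω = 171.9615×58/17 = 586.6923 rpm, dir flips to +; running = +586.6923
Stage 3 [53T→53T]: ω = 586.6923×53/53 = 586.6923 rpm, dir flips to −; running = −586.6923
Stage 4 [53T→57T]: ω = 586.6923×53/57 = 545.5209 rpm, dir flips to +; running = +545.5209
Stage 5 [95T→95T]: ω = 545.5209×95/95 = 545.5209 rpm, dir flips to −; running = −545.5209
Stage 6 [73T→86T]: ω = 545.5209×73/86 = 463.0585 rpm, dir flips to +; running = +463.0585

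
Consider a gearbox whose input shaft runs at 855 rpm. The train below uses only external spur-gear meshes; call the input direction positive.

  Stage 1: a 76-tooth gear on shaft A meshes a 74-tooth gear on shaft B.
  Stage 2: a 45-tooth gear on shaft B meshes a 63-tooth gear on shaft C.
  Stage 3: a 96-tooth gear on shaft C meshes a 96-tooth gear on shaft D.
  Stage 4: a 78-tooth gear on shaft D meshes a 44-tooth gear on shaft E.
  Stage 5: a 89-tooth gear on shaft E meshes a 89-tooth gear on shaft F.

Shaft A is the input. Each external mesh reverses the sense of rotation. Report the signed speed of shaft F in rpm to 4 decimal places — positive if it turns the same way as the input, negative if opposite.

-1111.8901 rpm (opposite to input, |ω| = 1111.8901 rpm)

Stage 1 [76T→74T]: ω = 855.0000×76/74 = 878.1081 rpm, dir flips to −; running = −878.1081
Stage 2 [45T→63T]: ω = 878.1081×45/63 = 627.2201 rpm, dir flips to +; running = +627.2201
Stage 3 [96T→96T]: ω = 627.2201×96/96 = 627.2201 rpm, dir flips to −; running = −627.2201
Stage 4 [78T→44T]: ω = 627.2201×78/44 = 1111.8901 rpm, dir flips to +; running = +1111.8901
Stage 5 [89T→89T]: ω = 1111.8901×89/89 = 1111.8901 rpm, dir flips to −; running = −1111.8901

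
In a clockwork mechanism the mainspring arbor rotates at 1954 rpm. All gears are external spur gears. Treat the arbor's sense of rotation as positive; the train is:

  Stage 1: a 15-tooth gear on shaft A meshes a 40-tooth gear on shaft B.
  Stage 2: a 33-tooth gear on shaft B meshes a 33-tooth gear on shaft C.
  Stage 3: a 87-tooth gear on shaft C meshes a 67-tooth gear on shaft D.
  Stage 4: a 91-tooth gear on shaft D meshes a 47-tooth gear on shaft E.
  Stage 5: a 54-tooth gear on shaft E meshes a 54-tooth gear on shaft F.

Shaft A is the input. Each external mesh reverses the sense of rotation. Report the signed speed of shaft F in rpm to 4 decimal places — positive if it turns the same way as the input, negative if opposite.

-1842.2298 rpm (opposite to input, |ω| = 1842.2298 rpm)

Stage 1 [15T→40T]: ω = 1954.0000×15/40 = 732.7500 rpm, dir flips to −; running = −732.7500
Stage 2 [33T→33T]: ω = 732.7500×33/33 = 732.7500 rpm, dir flips to +; running = +732.7500
Stage 3 [87T→67T]: ω = 732.7500×87/67 = 951.4813 rpm, dir flips to −; running = −951.4813
Stage 4 [91T→47T]: ω = 951.4813×91/47 = 1842.2298 rpm, dir flips to +; running = +1842.2298
Stage 5 [54T→54T]: ω = 1842.2298×54/54 = 1842.2298 rpm, dir flips to −; running = −1842.2298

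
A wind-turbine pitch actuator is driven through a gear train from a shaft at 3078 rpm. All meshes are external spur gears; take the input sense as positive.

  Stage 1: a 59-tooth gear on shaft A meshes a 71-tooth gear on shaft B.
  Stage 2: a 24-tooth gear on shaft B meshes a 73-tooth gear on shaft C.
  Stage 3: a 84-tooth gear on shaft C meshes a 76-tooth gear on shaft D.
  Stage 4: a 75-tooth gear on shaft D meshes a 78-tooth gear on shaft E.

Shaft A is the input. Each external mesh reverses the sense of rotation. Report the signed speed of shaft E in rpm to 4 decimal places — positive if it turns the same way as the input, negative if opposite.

+893.6820 rpm (same as input, |ω| = 893.6820 rpm)

Stage 1 [59T→71T]: ω = 3078.0000×59/71 = 2557.7746 rpm, dir flips to −; running = −2557.7746
Stage 2 [24T→73T]: ω = 2557.7746×24/73 = 840.9122 rpm, dir flips to +; running = +840.9122
Stage 3 [84T→76T]: ω = 840.9122×84/76 = 929.4293 rpm, dir flips to −; running = −929.4293
Stage 4 [75T→78T]: ω = 929.4293×75/78 = 893.6820 rpm, dir flips to +; running = +893.6820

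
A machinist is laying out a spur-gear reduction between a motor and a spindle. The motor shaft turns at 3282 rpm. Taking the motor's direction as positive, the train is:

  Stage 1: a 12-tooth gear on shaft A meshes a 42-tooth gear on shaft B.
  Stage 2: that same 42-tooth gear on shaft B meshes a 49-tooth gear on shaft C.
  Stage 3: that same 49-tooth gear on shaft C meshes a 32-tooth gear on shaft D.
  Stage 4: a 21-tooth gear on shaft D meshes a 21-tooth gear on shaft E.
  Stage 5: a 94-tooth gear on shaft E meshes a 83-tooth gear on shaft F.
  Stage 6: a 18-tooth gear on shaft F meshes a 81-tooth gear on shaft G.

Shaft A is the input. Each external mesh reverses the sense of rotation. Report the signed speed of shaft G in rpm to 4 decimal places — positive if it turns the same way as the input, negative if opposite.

+309.7470 rpm (same as input, |ω| = 309.7470 rpm)

Stage 1 [12T→42T]: ω = 3282.0000×12/42 = 937.7143 rpm, dir flips to −; running = −937.7143
Stage 2 [42T→49T]: ω = 937.7143×42/49 = 803.7551 rpm, dir flips to +; running = +803.7551
Stage 3 [49T→32T]: ω = 803.7551×49/32 = 1230.7500 rpm, dir flips to −; running = −1230.7500
Stage 4 [21T→21T]: ω = 1230.7500×21/21 = 1230.7500 rpm, dir flips to +; running = +1230.7500
Stage 5 [94T→83T]: ω = 1230.7500×94/83 = 1393.8614 rpm, dir flips to −; running = −1393.8614
Stage 6 [18T→81T]: ω = 1393.8614×18/81 = 309.7470 rpm, dir flips to +; running = +309.7470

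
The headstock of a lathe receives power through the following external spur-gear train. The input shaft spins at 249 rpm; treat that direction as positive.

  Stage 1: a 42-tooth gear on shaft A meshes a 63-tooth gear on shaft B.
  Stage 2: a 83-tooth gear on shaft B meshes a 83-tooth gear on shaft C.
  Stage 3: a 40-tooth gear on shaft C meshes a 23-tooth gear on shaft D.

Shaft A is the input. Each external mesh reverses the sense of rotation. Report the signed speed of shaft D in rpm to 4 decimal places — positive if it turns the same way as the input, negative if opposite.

Stage 1 [42T→63T]: ω = 249.0000×42/63 = 166.0000 rpm, dir flips to −; running = −166.0000
Stage 2 [83T→83T]: ω = 166.0000×83/83 = 166.0000 rpm, dir flips to +; running = +166.0000
Stage 3 [40T→23T]: ω = 166.0000×40/23 = 288.6957 rpm, dir flips to −; running = −288.6957

-288.6957 rpm (opposite to input, |ω| = 288.6957 rpm)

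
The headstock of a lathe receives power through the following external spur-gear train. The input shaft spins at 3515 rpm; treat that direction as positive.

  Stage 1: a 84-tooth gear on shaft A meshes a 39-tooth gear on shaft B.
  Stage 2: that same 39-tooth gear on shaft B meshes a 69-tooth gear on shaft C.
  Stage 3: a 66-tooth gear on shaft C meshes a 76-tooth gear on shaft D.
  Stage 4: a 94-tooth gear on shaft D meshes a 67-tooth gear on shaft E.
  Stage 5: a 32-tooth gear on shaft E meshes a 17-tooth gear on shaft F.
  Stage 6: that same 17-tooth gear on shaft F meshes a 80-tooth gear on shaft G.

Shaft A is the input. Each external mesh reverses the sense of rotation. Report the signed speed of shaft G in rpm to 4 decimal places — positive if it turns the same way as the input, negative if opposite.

+2085.4458 rpm (same as input, |ω| = 2085.4458 rpm)

Stage 1 [84T→39T]: ω = 3515.0000×84/39 = 7570.7692 rpm, dir flips to −; running = −7570.7692
Stage 2 [39T→69T]: ω = 7570.7692×39/69 = 4279.1304 rpm, dir flips to +; running = +4279.1304
Stage 3 [66T→76T]: ω = 4279.1304×66/76 = 3716.0870 rpm, dir flips to −; running = −3716.0870
Stage 4 [94T→67T]: ω = 3716.0870×94/67 = 5213.6145 rpm, dir flips to +; running = +5213.6145
Stage 5 [32T→17T]: ω = 5213.6145×32/17 = 9813.8627 rpm, dir flips to −; running = −9813.8627
Stage 6 [17T→80T]: ω = 9813.8627×17/80 = 2085.4458 rpm, dir flips to +; running = +2085.4458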